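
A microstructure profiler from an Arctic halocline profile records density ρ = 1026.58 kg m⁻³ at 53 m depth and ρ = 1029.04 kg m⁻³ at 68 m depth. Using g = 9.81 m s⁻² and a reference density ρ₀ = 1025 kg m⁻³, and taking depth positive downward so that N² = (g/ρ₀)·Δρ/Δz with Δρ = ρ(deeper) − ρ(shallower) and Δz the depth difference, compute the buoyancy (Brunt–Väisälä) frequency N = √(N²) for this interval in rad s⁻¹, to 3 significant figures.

0.0396 rad s⁻¹

Δρ = 1029.04 − 1026.58 = 2.46 kg m⁻³ over Δz = 68 − 53 = 15 m.
N² = (9.81/1025) × (2.46/15) = 1.5696 × 10⁻³ s⁻².
N = √(1.5696 × 10⁻³) = 0.039618 rad s⁻¹ ≈ 0.0396 rad s⁻¹.
Since Δρ > 0 the layer is stably stratified.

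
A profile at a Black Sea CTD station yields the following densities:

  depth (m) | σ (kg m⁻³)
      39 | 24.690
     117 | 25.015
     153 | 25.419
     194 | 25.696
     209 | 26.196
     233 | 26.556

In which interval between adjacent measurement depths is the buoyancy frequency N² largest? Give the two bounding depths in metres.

Compute the density gradient over each adjacent pair:
  39–117 m: Δρ/Δz = 0.325/78 = 4.2 × 10⁻³ kg m⁻⁴
  117–153 m: Δρ/Δz = 0.404/36 = 0.011 kg m⁻⁴
  153–194 m: Δρ/Δz = 0.277/41 = 6.8 × 10⁻³ kg m⁻⁴
  194–209 m: Δρ/Δz = 0.500/15 = 0.033 kg m⁻⁴
  209–233 m: Δρ/Δz = 0.360/24 = 0.015 kg m⁻⁴
The largest gradient is in the 194–209 m interval — the pycnocline.

194–209 m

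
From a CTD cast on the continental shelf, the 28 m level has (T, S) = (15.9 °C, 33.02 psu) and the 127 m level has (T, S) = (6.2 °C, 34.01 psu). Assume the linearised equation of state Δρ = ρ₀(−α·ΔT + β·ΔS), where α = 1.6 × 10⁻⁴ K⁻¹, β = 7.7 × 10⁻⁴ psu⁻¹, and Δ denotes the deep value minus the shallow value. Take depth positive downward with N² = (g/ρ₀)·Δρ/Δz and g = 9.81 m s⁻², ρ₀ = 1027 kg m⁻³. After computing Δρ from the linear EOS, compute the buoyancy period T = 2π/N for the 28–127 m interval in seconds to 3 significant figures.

415 s

ΔT = -9.7 K, ΔS = +0.99 psu (deep − shallow).
Δρ/ρ₀ = −αΔT + βΔS = 1.552 × 10⁻³ + 7.623 × 10⁻⁴ = 2.3143 × 10⁻³, so Δρ ≈ 2.377 kg m⁻³.
N² = (g/ρ₀)·Δρ/Δz = g·(Δρ/ρ₀)/Δz = 9.81 × 2.3143 × 10⁻³ / 99 = 2.2933 × 10⁻⁴ s⁻².
N = √(2.2933 × 10⁻⁴) = 0.015144 rad s⁻¹ → T = 2π/N = 414.90 s ≈ 415 s.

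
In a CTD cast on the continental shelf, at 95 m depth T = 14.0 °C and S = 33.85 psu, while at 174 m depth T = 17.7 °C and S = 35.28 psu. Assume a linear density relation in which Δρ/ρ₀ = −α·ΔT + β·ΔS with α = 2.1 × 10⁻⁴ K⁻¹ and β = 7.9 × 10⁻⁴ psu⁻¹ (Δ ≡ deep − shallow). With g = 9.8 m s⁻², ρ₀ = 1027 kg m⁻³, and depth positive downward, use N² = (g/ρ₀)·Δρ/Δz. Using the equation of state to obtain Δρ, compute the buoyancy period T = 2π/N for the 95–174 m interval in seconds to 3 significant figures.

ΔT = +3.7 K, ΔS = +1.43 psu (deep − shallow).
Δρ/ρ₀ = −αΔT + βΔS = -7.77 × 10⁻⁴ + 1.1297 × 10⁻³ = 3.527 × 10⁻⁴, so Δρ ≈ 0.3622 kg m⁻³.
N² = (g/ρ₀)·Δρ/Δz = g·(Δρ/ρ₀)/Δz = 9.8 × 3.527 × 10⁻⁴ / 79 = 4.3753 × 10⁻⁵ s⁻².
N = √(4.3753 × 10⁻⁵) = 6.6146 × 10⁻³ rad s⁻¹ → T = 2π/N = 949.90 s ≈ 950 s.

950 s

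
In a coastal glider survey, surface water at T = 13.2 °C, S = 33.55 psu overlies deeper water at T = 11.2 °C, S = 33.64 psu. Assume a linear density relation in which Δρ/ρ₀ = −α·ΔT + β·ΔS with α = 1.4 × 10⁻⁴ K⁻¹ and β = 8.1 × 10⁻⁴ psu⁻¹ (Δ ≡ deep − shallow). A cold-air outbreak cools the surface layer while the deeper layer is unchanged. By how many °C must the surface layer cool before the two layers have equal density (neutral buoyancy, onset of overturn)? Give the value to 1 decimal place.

Neutral buoyancy requires Δρ = 0, i.e. −α(T_deep − T_surf′) + β(S_deep − S_surf) = 0.
T_surf′ = T_deep − (β/α)·ΔS = 11.2 − (8.1 × 10⁻⁴/1.4 × 10⁻⁴)·(+0.09) = 10.679 °C.
Cooling required: 13.2 − (10.679) = 2.521 °C.

2.5 °C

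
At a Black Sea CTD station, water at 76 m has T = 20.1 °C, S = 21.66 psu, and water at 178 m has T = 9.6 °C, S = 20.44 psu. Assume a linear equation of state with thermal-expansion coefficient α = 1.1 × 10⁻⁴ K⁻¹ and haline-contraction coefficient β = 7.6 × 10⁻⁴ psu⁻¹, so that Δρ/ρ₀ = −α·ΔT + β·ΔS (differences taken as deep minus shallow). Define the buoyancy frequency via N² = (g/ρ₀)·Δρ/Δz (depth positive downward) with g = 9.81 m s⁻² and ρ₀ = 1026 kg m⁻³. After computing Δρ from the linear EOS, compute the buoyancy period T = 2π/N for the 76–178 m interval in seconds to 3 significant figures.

ΔT = -10.5 K, ΔS = -1.22 psu (deep − shallow).
Δρ/ρ₀ = −αΔT + βΔS = 1.155 × 10⁻³ − 9.272 × 10⁻⁴ = 2.278 × 10⁻⁴, so Δρ ≈ 0.2337 kg m⁻³.
N² = (g/ρ₀)·Δρ/Δz = g·(Δρ/ρ₀)/Δz = 9.81 × 2.278 × 10⁻⁴ / 102 = 2.1909 × 10⁻⁵ s⁻².
N = √(2.1909 × 10⁻⁵) = 4.6807 × 10⁻³ rad s⁻¹ → T = 2π/N = 1.3424 × 10³ s ≈ 1.34 × 10³ s.

1.34 × 10³ s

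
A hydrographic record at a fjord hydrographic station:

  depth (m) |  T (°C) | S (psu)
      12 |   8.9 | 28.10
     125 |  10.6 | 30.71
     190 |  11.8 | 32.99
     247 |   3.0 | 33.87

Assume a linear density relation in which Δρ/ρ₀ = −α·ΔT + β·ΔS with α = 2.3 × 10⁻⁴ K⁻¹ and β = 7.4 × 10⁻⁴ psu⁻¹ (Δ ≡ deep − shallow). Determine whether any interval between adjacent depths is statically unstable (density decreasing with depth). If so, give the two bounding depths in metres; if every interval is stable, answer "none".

Evaluate Δρ/ρ₀ = −αΔT + βΔS across each adjacent pair:
  12–125 m: −αΔT+βΔS = −(2.3 × 10⁻⁴)(+1.7)+(7.4 × 10⁻⁴)(+2.61) = 1.5 × 10⁻³ → stable
  125–190 m: −αΔT+βΔS = −(2.3 × 10⁻⁴)(+1.2)+(7.4 × 10⁻⁴)(+2.28) = 1.4 × 10⁻³ → stable
  190–247 m: −αΔT+βΔS = −(2.3 × 10⁻⁴)(-8.8)+(7.4 × 10⁻⁴)(+0.88) = 2.7 × 10⁻³ → stable
Every interval has Δρ > 0: the column is stably stratified throughout.

none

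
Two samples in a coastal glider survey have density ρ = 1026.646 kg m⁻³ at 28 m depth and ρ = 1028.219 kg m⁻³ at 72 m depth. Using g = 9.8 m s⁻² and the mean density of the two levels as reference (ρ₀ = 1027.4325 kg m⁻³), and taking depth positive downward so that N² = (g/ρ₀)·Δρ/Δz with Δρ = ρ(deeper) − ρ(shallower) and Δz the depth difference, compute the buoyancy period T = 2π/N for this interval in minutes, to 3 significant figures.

Δρ = 1028.219 − 1026.646 = 1.573 kg m⁻³ over Δz = 72 − 28 = 44 m.
N² = (9.8/1027.4325) × (1.573/44) = 3.4100 × 10⁻⁴ s⁻².
N = √(3.4100 × 10⁻⁴) = 0.018466 rad s⁻¹, so T = 2π/N = 340.26 s = 5.6710 min ≈ 5.67 min.

5.67 min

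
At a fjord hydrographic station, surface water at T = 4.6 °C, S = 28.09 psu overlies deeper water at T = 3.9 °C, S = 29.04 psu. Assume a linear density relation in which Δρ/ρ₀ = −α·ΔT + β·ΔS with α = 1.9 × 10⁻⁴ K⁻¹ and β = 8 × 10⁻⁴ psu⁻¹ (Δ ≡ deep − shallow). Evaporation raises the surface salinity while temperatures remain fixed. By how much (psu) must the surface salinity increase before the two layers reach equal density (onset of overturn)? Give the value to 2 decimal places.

Neutral buoyancy requires −α(T_deep − T_surf) + β(S_deep − S_surf′) = 0.
S_surf′ = S_deep − (α/β)·ΔT = 29.04 − (1.9 × 10⁻⁴/8 × 10⁻⁴)·(-0.7) = 29.2063 psu.
Increase required: 29.2063 − 28.09 = 1.1163 psu.

1.12 psu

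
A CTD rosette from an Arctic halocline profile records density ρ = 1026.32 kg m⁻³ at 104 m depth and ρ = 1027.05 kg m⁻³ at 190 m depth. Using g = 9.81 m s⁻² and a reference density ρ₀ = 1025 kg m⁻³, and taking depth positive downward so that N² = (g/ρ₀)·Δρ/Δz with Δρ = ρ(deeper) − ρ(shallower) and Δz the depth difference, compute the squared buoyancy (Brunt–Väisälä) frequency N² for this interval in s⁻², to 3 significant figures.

Δρ = 1027.05 − 1026.32 = 0.73 kg m⁻³ over Δz = 190 − 104 = 86 m.
N² = (9.81/1025) × (0.73/86) = 8.1240 × 10⁻⁵ s⁻² ≈ 8.12 × 10⁻⁵ s⁻².

8.12 × 10⁻⁵ s⁻²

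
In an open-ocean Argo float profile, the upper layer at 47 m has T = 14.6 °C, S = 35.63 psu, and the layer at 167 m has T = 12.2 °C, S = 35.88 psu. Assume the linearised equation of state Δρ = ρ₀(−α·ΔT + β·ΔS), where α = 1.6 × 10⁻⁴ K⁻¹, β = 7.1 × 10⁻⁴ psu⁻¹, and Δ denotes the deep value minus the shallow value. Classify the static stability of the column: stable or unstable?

ΔT = 12.2 − 14.6 = -2.4 K and ΔS = 35.88 − 35.63 = +0.25 psu (deep − shallow).
−αΔT = 3.84 × 10⁻⁴; βΔS = 1.775 × 10⁻⁴; sum Δρ/ρ₀ = 5.615 × 10⁻⁴.
Δρ/ρ₀ > 0, so Δρ > 0: deeper water is denser → statically stable.

stable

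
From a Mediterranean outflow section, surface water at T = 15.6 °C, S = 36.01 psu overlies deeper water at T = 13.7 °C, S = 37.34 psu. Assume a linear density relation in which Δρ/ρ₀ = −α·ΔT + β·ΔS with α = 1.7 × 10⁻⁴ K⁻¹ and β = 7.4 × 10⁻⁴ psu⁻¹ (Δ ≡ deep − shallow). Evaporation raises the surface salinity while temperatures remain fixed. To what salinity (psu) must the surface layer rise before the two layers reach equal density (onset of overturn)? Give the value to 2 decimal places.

Neutral buoyancy requires −α(T_deep − T_surf) + β(S_deep − S_surf′) = 0.
S_surf′ = S_deep − (α/β)·ΔT = 37.34 − (1.7 × 10⁻⁴/7.4 × 10⁻⁴)·(-1.9) = 37.7765 psu.
Increase required: 37.7765 − 36.01 = 1.7665 psu.

37.78 psu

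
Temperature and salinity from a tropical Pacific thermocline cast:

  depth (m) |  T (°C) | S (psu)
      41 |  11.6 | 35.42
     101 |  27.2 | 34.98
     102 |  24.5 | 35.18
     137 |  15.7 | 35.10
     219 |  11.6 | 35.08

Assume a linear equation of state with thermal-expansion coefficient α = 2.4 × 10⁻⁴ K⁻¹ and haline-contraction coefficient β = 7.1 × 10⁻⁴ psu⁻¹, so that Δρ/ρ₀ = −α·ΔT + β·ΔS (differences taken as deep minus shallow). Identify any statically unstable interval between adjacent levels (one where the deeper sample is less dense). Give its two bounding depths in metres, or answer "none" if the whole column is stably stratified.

Evaluate Δρ/ρ₀ = −αΔT + βΔS across each adjacent pair:
  41–101 m: −αΔT+βΔS = −(2.4 × 10⁻⁴)(+15.6)+(7.1 × 10⁻⁴)(-0.44) = -4.1 × 10⁻³ → UNSTABLE
  101–102 m: −αΔT+βΔS = −(2.4 × 10⁻⁴)(-2.7)+(7.1 × 10⁻⁴)(+0.20) = 7.9 × 10⁻⁴ → stable
  102–137 m: −αΔT+βΔS = −(2.4 × 10⁻⁴)(-8.8)+(7.1 × 10⁻⁴)(-0.08) = 2.1 × 10⁻³ → stable
  137–219 m: −αΔT+βΔS = −(2.4 × 10⁻⁴)(-4.1)+(7.1 × 10⁻⁴)(-0.02) = 9.7 × 10⁻⁴ → stable
The 41–101 m interval has Δρ < 0: lighter water underlies denser water.

41–101 m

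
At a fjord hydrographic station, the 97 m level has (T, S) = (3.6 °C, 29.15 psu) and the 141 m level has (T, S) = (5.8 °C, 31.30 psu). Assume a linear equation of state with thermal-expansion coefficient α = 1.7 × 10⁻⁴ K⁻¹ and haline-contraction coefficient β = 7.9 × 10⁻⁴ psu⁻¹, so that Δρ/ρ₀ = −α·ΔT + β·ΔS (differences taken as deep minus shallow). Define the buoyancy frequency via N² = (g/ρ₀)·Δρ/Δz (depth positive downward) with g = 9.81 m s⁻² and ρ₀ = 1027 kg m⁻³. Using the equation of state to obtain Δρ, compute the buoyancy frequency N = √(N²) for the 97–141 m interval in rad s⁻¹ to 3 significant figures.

0.0172 rad s⁻¹

ΔT = +2.2 K, ΔS = +2.15 psu (deep − shallow).
Δρ/ρ₀ = −αΔT + βΔS = -3.74 × 10⁻⁴ + 1.6985 × 10⁻³ = 1.3245 × 10⁻³, so Δρ ≈ 1.360 kg m⁻³.
N² = (g/ρ₀)·Δρ/Δz = g·(Δρ/ρ₀)/Δz = 9.81 × 1.3245 × 10⁻³ / 44 = 2.9530 × 10⁻⁴ s⁻².
N = √(2.9530 × 10⁻⁴) = 0.017184 rad s⁻¹ ≈ 0.0172 rad s⁻¹.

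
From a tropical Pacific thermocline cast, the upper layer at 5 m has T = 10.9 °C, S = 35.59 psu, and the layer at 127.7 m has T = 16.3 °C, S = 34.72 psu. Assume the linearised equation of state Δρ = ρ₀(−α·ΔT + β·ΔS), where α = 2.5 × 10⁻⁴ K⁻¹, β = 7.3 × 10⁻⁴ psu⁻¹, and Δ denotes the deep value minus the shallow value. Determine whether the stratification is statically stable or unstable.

ΔT = 16.3 − 10.9 = +5.4 K and ΔS = 34.72 − 35.59 = -0.87 psu (deep − shallow).
−αΔT = -1.35 × 10⁻³; βΔS = -6.351 × 10⁻⁴; sum Δρ/ρ₀ = -1.9851 × 10⁻³.
Δρ/ρ₀ < 0, so Δρ < 0: deeper water is lighter → statically unstable; the column would overturn.

unstable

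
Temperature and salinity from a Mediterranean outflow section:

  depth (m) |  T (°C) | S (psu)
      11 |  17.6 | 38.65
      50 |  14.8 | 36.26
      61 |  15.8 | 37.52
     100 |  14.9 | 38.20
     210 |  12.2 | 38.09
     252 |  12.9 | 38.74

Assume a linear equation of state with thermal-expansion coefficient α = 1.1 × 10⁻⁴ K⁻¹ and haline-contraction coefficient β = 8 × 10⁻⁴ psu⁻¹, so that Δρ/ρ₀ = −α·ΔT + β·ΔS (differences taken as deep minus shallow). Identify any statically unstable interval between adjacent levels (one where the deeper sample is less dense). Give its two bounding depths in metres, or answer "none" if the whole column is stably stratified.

11–50 m

Evaluate Δρ/ρ₀ = −αΔT + βΔS across each adjacent pair:
  11–50 m: −αΔT+βΔS = −(1.1 × 10⁻⁴)(-2.8)+(8 × 10⁻⁴)(-2.39) = -1.6 × 10⁻³ → UNSTABLE
  50–61 m: −αΔT+βΔS = −(1.1 × 10⁻⁴)(+1.0)+(8 × 10⁻⁴)(+1.26) = 9.0 × 10⁻⁴ → stable
  61–100 m: −αΔT+βΔS = −(1.1 × 10⁻⁴)(-0.9)+(8 × 10⁻⁴)(+0.68) = 6.4 × 10⁻⁴ → stable
  100–210 m: −αΔT+βΔS = −(1.1 × 10⁻⁴)(-2.7)+(8 × 10⁻⁴)(-0.11) = 2.1 × 10⁻⁴ → stable
  210–252 m: −αΔT+βΔS = −(1.1 × 10⁻⁴)(+0.7)+(8 × 10⁻⁴)(+0.65) = 4.4 × 10⁻⁴ → stable
The 11–50 m interval has Δρ < 0: lighter water underlies denser water.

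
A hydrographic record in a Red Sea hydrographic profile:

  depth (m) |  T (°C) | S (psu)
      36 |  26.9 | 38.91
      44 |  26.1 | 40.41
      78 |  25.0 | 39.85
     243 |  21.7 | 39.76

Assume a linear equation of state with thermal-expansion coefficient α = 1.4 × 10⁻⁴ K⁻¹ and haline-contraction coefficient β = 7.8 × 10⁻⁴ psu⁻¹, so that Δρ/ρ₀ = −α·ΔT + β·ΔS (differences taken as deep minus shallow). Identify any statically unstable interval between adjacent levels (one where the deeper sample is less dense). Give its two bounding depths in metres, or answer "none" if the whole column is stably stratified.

44–78 m

Evaluate Δρ/ρ₀ = −αΔT + βΔS across each adjacent pair:
  36–44 m: −αΔT+βΔS = −(1.4 × 10⁻⁴)(-0.8)+(7.8 × 10⁻⁴)(+1.50) = 1.3 × 10⁻³ → stable
  44–78 m: −αΔT+βΔS = −(1.4 × 10⁻⁴)(-1.1)+(7.8 × 10⁻⁴)(-0.56) = -2.8 × 10⁻⁴ → UNSTABLE
  78–243 m: −αΔT+βΔS = −(1.4 × 10⁻⁴)(-3.3)+(7.8 × 10⁻⁴)(-0.09) = 3.9 × 10⁻⁴ → stable
The 44–78 m interval has Δρ < 0: lighter water underlies denser water.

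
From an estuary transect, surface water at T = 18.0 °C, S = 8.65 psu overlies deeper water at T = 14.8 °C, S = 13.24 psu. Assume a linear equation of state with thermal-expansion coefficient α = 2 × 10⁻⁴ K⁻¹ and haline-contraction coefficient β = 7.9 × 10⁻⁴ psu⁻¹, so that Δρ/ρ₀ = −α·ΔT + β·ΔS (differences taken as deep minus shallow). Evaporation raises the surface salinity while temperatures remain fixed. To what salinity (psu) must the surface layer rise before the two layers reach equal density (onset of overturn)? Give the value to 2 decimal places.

Neutral buoyancy requires −α(T_deep − T_surf) + β(S_deep − S_surf′) = 0.
S_surf′ = S_deep − (α/β)·ΔT = 13.24 − (2 × 10⁻⁴/7.9 × 10⁻⁴)·(-3.2) = 14.0501 psu.
Increase required: 14.0501 − 8.65 = 5.4001 psu.

14.05 psu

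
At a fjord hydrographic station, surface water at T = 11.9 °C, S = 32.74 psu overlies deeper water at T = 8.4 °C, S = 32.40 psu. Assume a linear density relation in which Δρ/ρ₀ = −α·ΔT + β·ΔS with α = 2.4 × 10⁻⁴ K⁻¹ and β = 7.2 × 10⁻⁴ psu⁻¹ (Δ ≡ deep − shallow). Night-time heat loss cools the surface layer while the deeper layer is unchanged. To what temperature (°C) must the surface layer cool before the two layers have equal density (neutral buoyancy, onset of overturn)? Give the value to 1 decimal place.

Neutral buoyancy requires Δρ = 0, i.e. −α(T_deep − T_surf′) + β(S_deep − S_surf) = 0.
T_surf′ = T_deep − (β/α)·ΔS = 8.4 − (7.2 × 10⁻⁴/2.4 × 10⁻⁴)·(-0.34) = 9.420 °C.
Cooling required: 11.9 − (9.420) = 2.480 °C.

9.4 °C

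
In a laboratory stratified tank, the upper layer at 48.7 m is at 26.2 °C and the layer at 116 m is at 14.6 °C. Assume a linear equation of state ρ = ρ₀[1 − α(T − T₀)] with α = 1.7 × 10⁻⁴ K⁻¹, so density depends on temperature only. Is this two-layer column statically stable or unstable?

ΔT = 14.6 − 26.2 = -11.6 K, so Δρ/ρ₀ = −αΔT = 1.972 × 10⁻³.
Δρ/ρ₀ > 0, so Δρ > 0: deeper water is denser → statically stable.

stable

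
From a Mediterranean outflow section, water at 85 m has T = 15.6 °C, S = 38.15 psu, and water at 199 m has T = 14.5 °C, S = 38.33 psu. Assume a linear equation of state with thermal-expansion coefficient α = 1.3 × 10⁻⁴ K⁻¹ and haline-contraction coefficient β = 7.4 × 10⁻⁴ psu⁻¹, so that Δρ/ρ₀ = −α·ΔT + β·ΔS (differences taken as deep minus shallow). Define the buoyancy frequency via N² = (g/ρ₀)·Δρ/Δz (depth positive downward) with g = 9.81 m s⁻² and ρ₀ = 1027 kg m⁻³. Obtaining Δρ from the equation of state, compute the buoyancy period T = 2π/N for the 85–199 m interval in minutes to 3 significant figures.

21.5 min

ΔT = -1.1 K, ΔS = +0.18 psu (deep − shallow).
Δρ/ρ₀ = −αΔT + βΔS = 1.43 × 10⁻⁴ + 1.332 × 10⁻⁴ = 2.762 × 10⁻⁴, so Δρ ≈ 0.2837 kg m⁻³.
N² = (g/ρ₀)·Δρ/Δz = g·(Δρ/ρ₀)/Δz = 9.81 × 2.762 × 10⁻⁴ / 114 = 2.3768 × 10⁻⁵ s⁻².
N = √(2.3768 × 10⁻⁵) = 4.8752 × 10⁻³ rad s⁻¹ → T = 2π/N = 1.2888 × 10³ s = 21.480 min ≈ 21.5 min.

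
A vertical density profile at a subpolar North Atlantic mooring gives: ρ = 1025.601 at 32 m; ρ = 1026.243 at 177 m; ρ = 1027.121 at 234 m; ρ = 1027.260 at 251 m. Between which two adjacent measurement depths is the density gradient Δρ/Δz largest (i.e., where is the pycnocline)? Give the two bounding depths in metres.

Compute the density gradient over each adjacent pair:
  32–177 m: Δρ/Δz = 0.642/145 = 4.4 × 10⁻³ kg m⁻⁴
  177–234 m: Δρ/Δz = 0.878/57 = 0.015 kg m⁻⁴
  234–251 m: Δρ/Δz = 0.139/17 = 8.2 × 10⁻³ kg m⁻⁴
The largest gradient is in the 177–234 m interval — the pycnocline.

177–234 m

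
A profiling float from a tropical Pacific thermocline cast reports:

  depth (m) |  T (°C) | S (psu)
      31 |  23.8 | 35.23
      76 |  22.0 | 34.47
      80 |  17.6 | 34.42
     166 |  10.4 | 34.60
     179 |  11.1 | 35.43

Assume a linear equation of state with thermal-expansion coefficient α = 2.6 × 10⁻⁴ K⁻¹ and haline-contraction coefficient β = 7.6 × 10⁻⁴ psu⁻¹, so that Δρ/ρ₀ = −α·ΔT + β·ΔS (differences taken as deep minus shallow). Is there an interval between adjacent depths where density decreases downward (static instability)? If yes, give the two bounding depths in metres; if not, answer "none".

31–76 m

Evaluate Δρ/ρ₀ = −αΔT + βΔS across each adjacent pair:
  31–76 m: −αΔT+βΔS = −(2.6 × 10⁻⁴)(-1.8)+(7.6 × 10⁻⁴)(-0.76) = -1.1 × 10⁻⁴ → UNSTABLE
  76–80 m: −αΔT+βΔS = −(2.6 × 10⁻⁴)(-4.4)+(7.6 × 10⁻⁴)(-0.05) = 1.1 × 10⁻³ → stable
  80–166 m: −αΔT+βΔS = −(2.6 × 10⁻⁴)(-7.2)+(7.6 × 10⁻⁴)(+0.18) = 2.0 × 10⁻³ → stable
  166–179 m: −αΔT+βΔS = −(2.6 × 10⁻⁴)(+0.7)+(7.6 × 10⁻⁴)(+0.83) = 4.5 × 10⁻⁴ → stable
The 31–76 m interval has Δρ < 0: lighter water underlies denser water.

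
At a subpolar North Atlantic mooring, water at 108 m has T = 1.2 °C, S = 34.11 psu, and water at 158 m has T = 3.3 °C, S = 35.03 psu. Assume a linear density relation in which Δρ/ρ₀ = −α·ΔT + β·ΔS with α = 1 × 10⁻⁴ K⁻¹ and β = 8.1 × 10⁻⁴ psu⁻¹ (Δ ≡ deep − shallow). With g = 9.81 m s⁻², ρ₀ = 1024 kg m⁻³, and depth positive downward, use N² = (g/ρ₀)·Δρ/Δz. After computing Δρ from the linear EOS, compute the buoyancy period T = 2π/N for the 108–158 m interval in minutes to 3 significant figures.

ΔT = +2.1 K, ΔS = +0.92 psu (deep − shallow).
Δρ/ρ₀ = −αΔT + βΔS = -2.10 × 10⁻⁴ + 7.452 × 10⁻⁴ = 5.352 × 10⁻⁴, so Δρ ≈ 0.5480 kg m⁻³.
N² = (g/ρ₀)·Δρ/Δz = g·(Δρ/ρ₀)/Δz = 9.81 × 5.352 × 10⁻⁴ / 50 = 1.0501 × 10⁻⁴ s⁻².
N = √(1.0501 × 10⁻⁴) = 0.010247 rad s⁻¹ → T = 2π/N = 613.17 s = 10.220 min ≈ 10.2 min.

10.2 min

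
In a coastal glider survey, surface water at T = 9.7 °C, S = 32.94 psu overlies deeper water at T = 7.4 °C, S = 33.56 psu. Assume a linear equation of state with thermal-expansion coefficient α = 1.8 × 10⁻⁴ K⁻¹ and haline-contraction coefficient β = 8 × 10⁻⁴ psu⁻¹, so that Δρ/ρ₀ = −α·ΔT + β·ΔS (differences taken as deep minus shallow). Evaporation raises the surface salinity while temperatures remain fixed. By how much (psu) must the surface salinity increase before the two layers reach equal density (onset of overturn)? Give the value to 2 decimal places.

1.14 psu

Neutral buoyancy requires −α(T_deep − T_surf) + β(S_deep − S_surf′) = 0.
S_surf′ = S_deep − (α/β)·ΔT = 33.56 − (1.8 × 10⁻⁴/8 × 10⁻⁴)·(-2.3) = 34.0775 psu.
Increase required: 34.0775 − 32.94 = 1.1375 psu.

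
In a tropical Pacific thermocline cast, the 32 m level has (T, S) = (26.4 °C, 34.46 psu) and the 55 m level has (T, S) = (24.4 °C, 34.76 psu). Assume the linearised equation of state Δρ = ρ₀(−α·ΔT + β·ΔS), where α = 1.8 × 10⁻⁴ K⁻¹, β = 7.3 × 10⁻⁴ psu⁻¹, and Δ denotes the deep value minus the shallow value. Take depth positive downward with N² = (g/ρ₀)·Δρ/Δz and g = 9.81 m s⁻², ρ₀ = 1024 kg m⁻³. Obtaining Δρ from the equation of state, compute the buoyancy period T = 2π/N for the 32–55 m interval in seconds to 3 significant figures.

ΔT = -2.0 K, ΔS = +0.30 psu (deep − shallow).
Δρ/ρ₀ = −αΔT + βΔS = 3.60 × 10⁻⁴ + 2.19 × 10⁻⁴ = 5.79 × 10⁻⁴, so Δρ ≈ 0.5929 kg m⁻³.
N² = (g/ρ₀)·Δρ/Δz = g·(Δρ/ρ₀)/Δz = 9.81 × 5.79 × 10⁻⁴ / 23 = 2.4696 × 10⁻⁴ s⁻².
N = √(2.4696 × 10⁻⁴) = 0.015715 rad s⁻¹ → T = 2π/N = 399.82 s ≈ 400 s.

400 s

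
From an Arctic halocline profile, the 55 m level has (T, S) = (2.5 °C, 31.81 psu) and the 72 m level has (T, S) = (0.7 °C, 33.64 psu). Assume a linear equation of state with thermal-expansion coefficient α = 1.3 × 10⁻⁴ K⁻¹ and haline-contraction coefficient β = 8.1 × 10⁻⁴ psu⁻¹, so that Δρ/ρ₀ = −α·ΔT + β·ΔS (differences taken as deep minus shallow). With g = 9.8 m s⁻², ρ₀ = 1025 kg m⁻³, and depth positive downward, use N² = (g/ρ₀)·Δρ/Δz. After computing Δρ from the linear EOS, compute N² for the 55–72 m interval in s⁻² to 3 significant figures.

ΔT = -1.8 K, ΔS = +1.83 psu (deep − shallow).
Δρ/ρ₀ = −αΔT + βΔS = 2.34 × 10⁻⁴ + 1.4823 × 10⁻³ = 1.7163 × 10⁻³, so Δρ ≈ 1.759 kg m⁻³.
N² = (g/ρ₀)·Δρ/Δz = g·(Δρ/ρ₀)/Δz = 9.8 × 1.7163 × 10⁻³ / 17 = 9.8940 × 10⁻⁴ s⁻² ≈ 9.89 × 10⁻⁴ s⁻².

9.89 × 10⁻⁴ s⁻²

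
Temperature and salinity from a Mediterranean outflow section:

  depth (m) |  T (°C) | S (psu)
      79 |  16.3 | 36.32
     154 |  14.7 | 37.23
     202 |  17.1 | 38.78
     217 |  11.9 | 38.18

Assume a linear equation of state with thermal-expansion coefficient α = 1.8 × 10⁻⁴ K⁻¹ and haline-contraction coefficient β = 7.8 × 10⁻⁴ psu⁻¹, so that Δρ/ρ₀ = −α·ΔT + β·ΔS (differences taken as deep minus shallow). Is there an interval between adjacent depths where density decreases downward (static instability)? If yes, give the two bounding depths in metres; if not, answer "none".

Evaluate Δρ/ρ₀ = −αΔT + βΔS across each adjacent pair:
  79–154 m: −αΔT+βΔS = −(1.8 × 10⁻⁴)(-1.6)+(7.8 × 10⁻⁴)(+0.91) = 1.0 × 10⁻³ → stable
  154–202 m: −αΔT+βΔS = −(1.8 × 10⁻⁴)(+2.4)+(7.8 × 10⁻⁴)(+1.55) = 7.8 × 10⁻⁴ → stable
  202–217 m: −αΔT+βΔS = −(1.8 × 10⁻⁴)(-5.2)+(7.8 × 10⁻⁴)(-0.60) = 4.7 × 10⁻⁴ → stable
Every interval has Δρ > 0: the column is stably stratified throughout.

none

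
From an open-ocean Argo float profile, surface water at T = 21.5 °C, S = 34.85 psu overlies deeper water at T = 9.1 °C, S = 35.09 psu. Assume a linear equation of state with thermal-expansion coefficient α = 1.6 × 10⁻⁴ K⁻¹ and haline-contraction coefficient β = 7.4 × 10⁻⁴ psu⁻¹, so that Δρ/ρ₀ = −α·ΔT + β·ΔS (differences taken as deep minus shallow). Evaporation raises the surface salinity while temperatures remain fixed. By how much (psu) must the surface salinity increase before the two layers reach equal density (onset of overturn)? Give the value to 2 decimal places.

2.92 psu

Neutral buoyancy requires −α(T_deep − T_surf) + β(S_deep − S_surf′) = 0.
S_surf′ = S_deep − (α/β)·ΔT = 35.09 − (1.6 × 10⁻⁴/7.4 × 10⁻⁴)·(-12.4) = 37.7711 psu.
Increase required: 37.7711 − 34.85 = 2.9211 psu.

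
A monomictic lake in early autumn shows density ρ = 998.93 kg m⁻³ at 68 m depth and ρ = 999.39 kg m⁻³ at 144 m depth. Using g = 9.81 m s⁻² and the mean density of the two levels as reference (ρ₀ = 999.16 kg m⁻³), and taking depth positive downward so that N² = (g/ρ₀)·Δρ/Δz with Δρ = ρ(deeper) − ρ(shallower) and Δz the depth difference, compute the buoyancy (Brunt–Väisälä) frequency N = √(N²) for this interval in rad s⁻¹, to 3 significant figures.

7.71 × 10⁻³ rad s⁻¹

Δρ = 999.39 − 998.93 = 0.46 kg m⁻³ over Δz = 144 − 68 = 76 m.
N² = (9.81/999.16) × (0.46/76) = 5.9426 × 10⁻⁵ s⁻².
N = √(5.9426 × 10⁻⁵) = 7.7088 × 10⁻³ rad s⁻¹ ≈ 7.71 × 10⁻³ rad s⁻¹.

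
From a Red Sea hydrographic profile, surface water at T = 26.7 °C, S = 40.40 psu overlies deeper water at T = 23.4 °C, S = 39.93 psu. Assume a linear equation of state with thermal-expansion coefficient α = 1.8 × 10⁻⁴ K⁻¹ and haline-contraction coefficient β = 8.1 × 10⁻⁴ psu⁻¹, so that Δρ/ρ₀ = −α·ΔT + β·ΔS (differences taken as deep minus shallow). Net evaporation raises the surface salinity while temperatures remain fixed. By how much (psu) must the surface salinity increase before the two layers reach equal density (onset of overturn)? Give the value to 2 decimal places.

Neutral buoyancy requires −α(T_deep − T_surf) + β(S_deep − S_surf′) = 0.
S_surf′ = S_deep − (α/β)·ΔT = 39.93 − (1.8 × 10⁻⁴/8.1 × 10⁻⁴)·(-3.3) = 40.6633 psu.
Increase required: 40.6633 − 40.40 = 0.2633 psu.

0.26 psu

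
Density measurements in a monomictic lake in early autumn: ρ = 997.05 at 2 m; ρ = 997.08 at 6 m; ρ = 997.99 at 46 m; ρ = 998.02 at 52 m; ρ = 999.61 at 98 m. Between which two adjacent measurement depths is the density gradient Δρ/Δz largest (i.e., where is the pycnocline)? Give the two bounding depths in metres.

Compute the density gradient over each adjacent pair:
  2–6 m: Δρ/Δz = 0.03/4 = 7.5 × 10⁻³ kg m⁻⁴
  6–46 m: Δρ/Δz = 0.91/40 = 0.023 kg m⁻⁴
  46–52 m: Δρ/Δz = 0.03/6 = 5.0 × 10⁻³ kg m⁻⁴
  52–98 m: Δρ/Δz = 1.59/46 = 0.035 kg m⁻⁴
The largest gradient is in the 52–98 m interval — the pycnocline.

52–98 m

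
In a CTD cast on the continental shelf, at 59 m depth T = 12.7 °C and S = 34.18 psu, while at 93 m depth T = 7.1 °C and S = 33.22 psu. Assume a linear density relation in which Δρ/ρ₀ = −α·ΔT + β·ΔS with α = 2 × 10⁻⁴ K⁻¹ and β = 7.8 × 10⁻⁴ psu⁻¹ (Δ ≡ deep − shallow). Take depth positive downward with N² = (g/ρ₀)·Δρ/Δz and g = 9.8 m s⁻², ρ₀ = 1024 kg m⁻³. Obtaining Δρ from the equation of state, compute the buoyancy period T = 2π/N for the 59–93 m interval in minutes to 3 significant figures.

10.1 min

ΔT = -5.6 K, ΔS = -0.96 psu (deep − shallow).
Δρ/ρ₀ = −αΔT + βΔS = 1.12 × 10⁻³ − 7.488 × 10⁻⁴ = 3.712 × 10⁻⁴, so Δρ ≈ 0.3801 kg m⁻³.
N² = (g/ρ₀)·Δρ/Δz = g·(Δρ/ρ₀)/Δz = 9.8 × 3.712 × 10⁻⁴ / 34 = 1.0699 × 10⁻⁴ s⁻².
N = √(1.0699 × 10⁻⁴) = 0.010344 rad s⁻¹ → T = 2π/N = 607.42 s = 10.124 min ≈ 10.1 min.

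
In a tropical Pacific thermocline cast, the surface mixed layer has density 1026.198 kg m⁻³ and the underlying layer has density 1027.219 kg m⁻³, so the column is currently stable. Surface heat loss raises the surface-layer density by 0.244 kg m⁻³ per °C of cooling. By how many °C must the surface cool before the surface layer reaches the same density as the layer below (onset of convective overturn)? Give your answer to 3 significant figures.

4.18 °C

Density deficit of the surface layer: 1027.219 − 1026.198 = 1.021 kg m⁻³.
Required change = 1.021 / 0.244 = 4.18 °C.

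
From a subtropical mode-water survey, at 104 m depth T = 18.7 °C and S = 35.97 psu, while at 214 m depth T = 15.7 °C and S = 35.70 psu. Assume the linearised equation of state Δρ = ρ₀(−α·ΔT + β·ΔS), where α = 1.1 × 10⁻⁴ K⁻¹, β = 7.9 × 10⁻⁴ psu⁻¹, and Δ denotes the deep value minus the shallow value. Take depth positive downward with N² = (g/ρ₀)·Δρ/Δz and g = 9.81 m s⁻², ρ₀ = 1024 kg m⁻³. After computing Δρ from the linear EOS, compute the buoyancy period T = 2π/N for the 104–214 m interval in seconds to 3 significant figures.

ΔT = -3.0 K, ΔS = -0.27 psu (deep − shallow).
Δρ/ρ₀ = −αΔT + βΔS = 3.30 × 10⁻⁴ − 2.133 × 10⁻⁴ = 1.167 × 10⁻⁴, so Δρ ≈ 0.1195 kg m⁻³.
N² = (g/ρ₀)·Δρ/Δz = g·(Δρ/ρ₀)/Δz = 9.81 × 1.167 × 10⁻⁴ / 110 = 1.0408 × 10⁻⁵ s⁻².
N = √(1.0408 × 10⁻⁵) = 3.2261 × 10⁻³ rad s⁻¹ → T = 2π/N = 1.9476 × 10³ s ≈ 1.95 × 10³ s.

1.95 × 10³ s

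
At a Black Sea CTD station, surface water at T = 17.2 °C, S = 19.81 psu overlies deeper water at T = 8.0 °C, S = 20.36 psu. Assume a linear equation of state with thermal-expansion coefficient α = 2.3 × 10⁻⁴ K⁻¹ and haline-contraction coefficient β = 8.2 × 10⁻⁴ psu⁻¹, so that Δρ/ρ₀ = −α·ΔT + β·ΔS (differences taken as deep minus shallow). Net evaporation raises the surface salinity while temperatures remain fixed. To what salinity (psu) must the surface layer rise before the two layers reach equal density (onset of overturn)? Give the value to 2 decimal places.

Neutral buoyancy requires −α(T_deep − T_surf) + β(S_deep − S_surf′) = 0.
S_surf′ = S_deep − (α/β)·ΔT = 20.36 − (2.3 × 10⁻⁴/8.2 × 10⁻⁴)·(-9.2) = 22.9405 psu.
Increase required: 22.9405 − 19.81 = 3.1305 psu.

22.94 psu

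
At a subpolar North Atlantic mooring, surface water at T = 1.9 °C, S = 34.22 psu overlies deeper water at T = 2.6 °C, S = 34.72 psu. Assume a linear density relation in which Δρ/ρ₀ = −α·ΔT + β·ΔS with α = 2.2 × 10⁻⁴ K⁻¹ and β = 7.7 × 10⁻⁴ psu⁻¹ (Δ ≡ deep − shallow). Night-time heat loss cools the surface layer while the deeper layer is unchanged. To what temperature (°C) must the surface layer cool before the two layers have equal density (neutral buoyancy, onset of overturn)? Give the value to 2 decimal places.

Neutral buoyancy requires Δρ = 0, i.e. −α(T_deep − T_surf′) + β(S_deep − S_surf) = 0.
T_surf′ = T_deep − (β/α)·ΔS = 2.6 − (7.7 × 10⁻⁴/2.2 × 10⁻⁴)·(+0.50) = 0.8500 °C.
Cooling required: 1.9 − (0.8500) = 1.0500 °C.

0.85 °C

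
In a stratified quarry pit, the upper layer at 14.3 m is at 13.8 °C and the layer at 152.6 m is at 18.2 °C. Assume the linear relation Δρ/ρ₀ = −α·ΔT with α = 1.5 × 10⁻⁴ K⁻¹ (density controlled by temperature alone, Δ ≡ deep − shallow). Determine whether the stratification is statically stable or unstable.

ΔT = 18.2 − 13.8 = +4.4 K, so Δρ/ρ₀ = −αΔT = -6.60 × 10⁻⁴.
Δρ/ρ₀ < 0, so Δρ < 0: deeper water is lighter → statically unstable; the column would overturn.

unstable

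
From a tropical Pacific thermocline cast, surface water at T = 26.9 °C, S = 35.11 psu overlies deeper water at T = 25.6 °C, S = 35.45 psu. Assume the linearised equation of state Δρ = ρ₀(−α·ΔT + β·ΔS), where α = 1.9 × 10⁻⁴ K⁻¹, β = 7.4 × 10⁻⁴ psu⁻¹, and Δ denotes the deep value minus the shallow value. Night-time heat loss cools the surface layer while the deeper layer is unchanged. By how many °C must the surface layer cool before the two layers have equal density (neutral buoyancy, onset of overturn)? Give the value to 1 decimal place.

2.6 °C

Neutral buoyancy requires Δρ = 0, i.e. −α(T_deep − T_surf′) + β(S_deep − S_surf) = 0.
T_surf′ = T_deep − (β/α)·ΔS = 25.6 − (7.4 × 10⁻⁴/1.9 × 10⁻⁴)·(+0.34) = 24.276 °C.
Cooling required: 26.9 − (24.276) = 2.624 °C.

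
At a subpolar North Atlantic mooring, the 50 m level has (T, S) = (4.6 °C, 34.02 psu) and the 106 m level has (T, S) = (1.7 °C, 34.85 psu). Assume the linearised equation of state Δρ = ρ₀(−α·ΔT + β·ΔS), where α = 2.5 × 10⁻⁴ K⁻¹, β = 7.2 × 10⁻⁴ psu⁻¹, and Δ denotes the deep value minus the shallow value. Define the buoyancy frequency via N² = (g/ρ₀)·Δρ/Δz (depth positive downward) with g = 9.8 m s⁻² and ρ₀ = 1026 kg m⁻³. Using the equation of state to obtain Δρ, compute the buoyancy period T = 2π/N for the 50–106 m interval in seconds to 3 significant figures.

ΔT = -2.9 K, ΔS = +0.83 psu (deep − shallow).
Δρ/ρ₀ = −αΔT + βΔS = 7.25 × 10⁻⁴ + 5.976 × 10⁻⁴ = 1.3226 × 10⁻³, so Δρ ≈ 1.357 kg m⁻³.
N² = (g/ρ₀)·Δρ/Δz = g·(Δρ/ρ₀)/Δz = 9.8 × 1.3226 × 10⁻³ / 56 = 2.3146 × 10⁻⁴ s⁻².
N = √(2.3146 × 10⁻⁴) = 0.015214 rad s⁻¹ → T = 2π/N = 412.99 s ≈ 413 s.

413 s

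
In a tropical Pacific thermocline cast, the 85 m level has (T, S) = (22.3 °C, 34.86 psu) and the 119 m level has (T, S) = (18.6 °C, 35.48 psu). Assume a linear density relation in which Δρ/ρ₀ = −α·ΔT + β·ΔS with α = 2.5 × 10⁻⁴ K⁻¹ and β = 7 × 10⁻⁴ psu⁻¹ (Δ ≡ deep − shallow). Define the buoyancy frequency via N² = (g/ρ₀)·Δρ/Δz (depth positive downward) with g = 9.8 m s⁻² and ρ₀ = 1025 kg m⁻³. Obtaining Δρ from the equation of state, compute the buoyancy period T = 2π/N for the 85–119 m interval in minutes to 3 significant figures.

ΔT = -3.7 K, ΔS = +0.62 psu (deep − shallow).
Δρ/ρ₀ = −αΔT + βΔS = 9.25 × 10⁻⁴ + 4.34 × 10⁻⁴ = 1.359 × 10⁻³, so Δρ ≈ 1.393 kg m⁻³.
N² = (g/ρ₀)·Δρ/Δz = g·(Δρ/ρ₀)/Δz = 9.8 × 1.359 × 10⁻³ / 34 = 3.9171 × 10⁻⁴ s⁻².
N = √(3.9171 × 10⁻⁴) = 0.019792 rad s⁻¹ → T = 2π/N = 317.46 s = 5.2910 min ≈ 5.29 min.

5.29 min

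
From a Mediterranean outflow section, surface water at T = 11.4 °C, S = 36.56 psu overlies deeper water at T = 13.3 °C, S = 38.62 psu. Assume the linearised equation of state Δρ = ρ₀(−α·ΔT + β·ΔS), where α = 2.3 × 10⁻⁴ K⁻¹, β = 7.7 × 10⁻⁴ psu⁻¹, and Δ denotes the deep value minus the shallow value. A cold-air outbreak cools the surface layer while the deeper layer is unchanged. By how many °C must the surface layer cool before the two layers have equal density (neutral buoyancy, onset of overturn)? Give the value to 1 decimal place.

5.0 °C

Neutral buoyancy requires Δρ = 0, i.e. −α(T_deep − T_surf′) + β(S_deep − S_surf) = 0.
T_surf′ = T_deep − (β/α)·ΔS = 13.3 − (7.7 × 10⁻⁴/2.3 × 10⁻⁴)·(+2.06) = 6.403 °C.
Cooling required: 11.4 − (6.403) = 4.997 °C.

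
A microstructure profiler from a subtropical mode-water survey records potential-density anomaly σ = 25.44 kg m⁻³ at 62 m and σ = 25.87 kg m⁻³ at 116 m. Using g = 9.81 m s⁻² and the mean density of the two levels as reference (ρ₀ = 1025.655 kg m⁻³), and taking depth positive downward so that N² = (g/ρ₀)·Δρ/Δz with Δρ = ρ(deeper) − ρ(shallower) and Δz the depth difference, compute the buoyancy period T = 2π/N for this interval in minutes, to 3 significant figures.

Δρ = 1025.87 − 1025.44 = 0.43 kg m⁻³ over Δz = 116 − 62 = 54 m.
N² = (9.81/1025.655) × (0.43/54) = 7.6163 × 10⁻⁵ s⁻².
N = √(7.6163 × 10⁻⁵) = 8.7271 × 10⁻³ rad s⁻¹, so T = 2π/N = 719.96 s = 11.999 min ≈ 12.0 min.

12.0 min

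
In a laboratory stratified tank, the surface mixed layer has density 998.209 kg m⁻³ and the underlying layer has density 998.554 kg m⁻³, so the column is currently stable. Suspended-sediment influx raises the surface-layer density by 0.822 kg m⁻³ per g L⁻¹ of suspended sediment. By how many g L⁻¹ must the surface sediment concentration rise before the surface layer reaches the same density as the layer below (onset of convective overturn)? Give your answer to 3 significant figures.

0.420 g L⁻¹

Density deficit of the surface layer: 998.554 − 998.209 = 0.345 kg m⁻³.
Required change = 0.345 / 0.822 = 0.420 g L⁻¹.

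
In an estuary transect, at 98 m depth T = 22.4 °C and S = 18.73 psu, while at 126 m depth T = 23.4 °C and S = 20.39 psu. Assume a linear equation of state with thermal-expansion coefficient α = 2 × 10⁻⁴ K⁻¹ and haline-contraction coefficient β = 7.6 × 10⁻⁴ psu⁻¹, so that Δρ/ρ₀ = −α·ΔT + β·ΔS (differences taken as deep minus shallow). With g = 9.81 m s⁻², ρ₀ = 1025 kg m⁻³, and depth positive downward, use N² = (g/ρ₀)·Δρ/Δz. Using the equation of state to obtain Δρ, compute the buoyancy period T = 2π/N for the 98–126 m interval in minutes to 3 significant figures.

5.43 min

ΔT = +1.0 K, ΔS = +1.66 psu (deep − shallow).
Δρ/ρ₀ = −αΔT + βΔS = -2.00 × 10⁻⁴ + 1.2616 × 10⁻³ = 1.0616 × 10⁻³, so Δρ ≈ 1.088 kg m⁻³.
N² = (g/ρ₀)·Δρ/Δz = g·(Δρ/ρ₀)/Δz = 9.81 × 1.0616 × 10⁻³ / 28 = 3.7194 × 10⁻⁴ s⁻².
N = √(3.7194 × 10⁻⁴) = 0.019286 rad s⁻¹ → T = 2π/N = 325.79 s = 5.4298 min ≈ 5.43 min.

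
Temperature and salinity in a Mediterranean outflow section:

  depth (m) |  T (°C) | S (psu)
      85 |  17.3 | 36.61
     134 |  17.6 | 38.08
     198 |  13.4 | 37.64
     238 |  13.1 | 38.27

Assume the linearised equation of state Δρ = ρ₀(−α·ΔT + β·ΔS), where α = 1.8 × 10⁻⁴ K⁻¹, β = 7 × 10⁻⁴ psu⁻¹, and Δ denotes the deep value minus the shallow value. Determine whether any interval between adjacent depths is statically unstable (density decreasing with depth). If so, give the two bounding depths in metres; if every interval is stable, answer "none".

none

Evaluate Δρ/ρ₀ = −αΔT + βΔS across each adjacent pair:
  85–134 m: −αΔT+βΔS = −(1.8 × 10⁻⁴)(+0.3)+(7 × 10⁻⁴)(+1.47) = 9.7 × 10⁻⁴ → stable
  134–198 m: −αΔT+βΔS = −(1.8 × 10⁻⁴)(-4.2)+(7 × 10⁻⁴)(-0.44) = 4.5 × 10⁻⁴ → stable
  198–238 m: −αΔT+βΔS = −(1.8 × 10⁻⁴)(-0.3)+(7 × 10⁻⁴)(+0.63) = 4.9 × 10⁻⁴ → stable
Every interval has Δρ > 0: the column is stably stratified throughout.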